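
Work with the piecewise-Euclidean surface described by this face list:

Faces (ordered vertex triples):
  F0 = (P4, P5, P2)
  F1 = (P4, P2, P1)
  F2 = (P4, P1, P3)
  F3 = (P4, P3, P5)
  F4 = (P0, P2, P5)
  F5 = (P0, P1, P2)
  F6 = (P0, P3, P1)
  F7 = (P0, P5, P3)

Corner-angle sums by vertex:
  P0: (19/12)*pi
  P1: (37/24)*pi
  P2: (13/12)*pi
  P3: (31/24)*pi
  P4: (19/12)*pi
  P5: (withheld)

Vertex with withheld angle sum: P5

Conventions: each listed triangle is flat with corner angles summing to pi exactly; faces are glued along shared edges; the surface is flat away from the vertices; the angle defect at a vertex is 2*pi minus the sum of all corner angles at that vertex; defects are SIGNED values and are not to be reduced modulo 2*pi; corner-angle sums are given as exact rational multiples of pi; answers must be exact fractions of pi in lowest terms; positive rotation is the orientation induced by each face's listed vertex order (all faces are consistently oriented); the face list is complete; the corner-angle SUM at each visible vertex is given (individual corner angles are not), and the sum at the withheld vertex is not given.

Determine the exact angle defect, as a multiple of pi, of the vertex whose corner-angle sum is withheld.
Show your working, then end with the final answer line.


V = 6, E = 12, F = 8; chi = V - E + F = 2
Gauss-Bonnet: total defect = 2*pi*chi = 4*pi; visible defects sum to (35/12)*pi

Answer: defect(P5) = (13/12)*pi


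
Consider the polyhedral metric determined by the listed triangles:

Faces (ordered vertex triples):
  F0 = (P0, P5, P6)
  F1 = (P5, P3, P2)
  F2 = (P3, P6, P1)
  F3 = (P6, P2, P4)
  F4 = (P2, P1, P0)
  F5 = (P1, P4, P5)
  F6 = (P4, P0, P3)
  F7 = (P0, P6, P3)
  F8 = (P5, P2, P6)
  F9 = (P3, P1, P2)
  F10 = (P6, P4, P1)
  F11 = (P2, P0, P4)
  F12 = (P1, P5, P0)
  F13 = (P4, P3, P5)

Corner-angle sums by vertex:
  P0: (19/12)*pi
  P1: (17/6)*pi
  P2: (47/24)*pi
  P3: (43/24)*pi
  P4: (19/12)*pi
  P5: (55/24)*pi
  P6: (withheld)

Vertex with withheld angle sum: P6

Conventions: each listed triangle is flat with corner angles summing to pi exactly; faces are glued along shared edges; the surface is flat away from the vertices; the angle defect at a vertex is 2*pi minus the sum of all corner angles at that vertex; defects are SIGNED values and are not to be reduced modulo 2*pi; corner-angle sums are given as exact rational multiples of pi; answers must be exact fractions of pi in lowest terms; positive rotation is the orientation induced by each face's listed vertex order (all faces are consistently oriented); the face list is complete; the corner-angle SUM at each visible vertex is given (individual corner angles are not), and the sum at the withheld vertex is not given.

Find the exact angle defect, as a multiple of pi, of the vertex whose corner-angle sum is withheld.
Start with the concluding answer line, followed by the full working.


Answer: defect(P6) = pi/24

V = 7, E = 21, F = 14; chi = V - E + F = 0
Gauss-Bonnet: total defect = 2*pi*chi = 0; visible defects sum to -pi/24


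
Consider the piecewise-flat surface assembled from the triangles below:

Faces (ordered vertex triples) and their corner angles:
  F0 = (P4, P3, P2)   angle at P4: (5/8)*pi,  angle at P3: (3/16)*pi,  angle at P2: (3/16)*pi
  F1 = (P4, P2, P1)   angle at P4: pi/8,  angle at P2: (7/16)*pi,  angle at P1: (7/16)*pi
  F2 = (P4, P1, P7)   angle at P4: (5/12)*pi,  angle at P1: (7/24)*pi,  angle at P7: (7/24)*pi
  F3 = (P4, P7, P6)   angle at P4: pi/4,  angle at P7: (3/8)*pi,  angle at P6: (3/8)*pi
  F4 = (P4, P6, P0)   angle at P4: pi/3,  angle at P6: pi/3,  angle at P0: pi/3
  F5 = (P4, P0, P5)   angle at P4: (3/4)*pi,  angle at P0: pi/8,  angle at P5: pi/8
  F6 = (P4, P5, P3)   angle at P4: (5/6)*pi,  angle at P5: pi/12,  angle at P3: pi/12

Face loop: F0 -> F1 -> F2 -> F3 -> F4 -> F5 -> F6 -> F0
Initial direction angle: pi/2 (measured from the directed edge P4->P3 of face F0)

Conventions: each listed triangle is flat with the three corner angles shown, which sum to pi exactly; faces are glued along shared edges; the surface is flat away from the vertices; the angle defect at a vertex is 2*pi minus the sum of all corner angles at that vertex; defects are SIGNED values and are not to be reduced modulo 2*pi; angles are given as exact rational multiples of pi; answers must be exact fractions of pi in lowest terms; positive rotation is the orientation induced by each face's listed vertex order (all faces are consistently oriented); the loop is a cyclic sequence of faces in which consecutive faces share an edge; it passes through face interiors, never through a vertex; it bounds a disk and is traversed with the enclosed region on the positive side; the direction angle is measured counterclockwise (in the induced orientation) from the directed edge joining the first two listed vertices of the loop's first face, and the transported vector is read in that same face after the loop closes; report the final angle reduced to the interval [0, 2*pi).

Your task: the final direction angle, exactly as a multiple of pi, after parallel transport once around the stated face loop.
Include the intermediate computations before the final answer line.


enclosed vertex P4: corner angles sum to (10/3)*pi, defect = 2*pi - (10/3)*pi = (-4/3)*pi
transport around the loop rotates by the sum of enclosed defects; add to the initial angle mod 2*pi
final angle = pi/2 - (4/3)*pi = (7/6)*pi (mod 2*pi)

Answer: final direction angle = (7/6)*pi


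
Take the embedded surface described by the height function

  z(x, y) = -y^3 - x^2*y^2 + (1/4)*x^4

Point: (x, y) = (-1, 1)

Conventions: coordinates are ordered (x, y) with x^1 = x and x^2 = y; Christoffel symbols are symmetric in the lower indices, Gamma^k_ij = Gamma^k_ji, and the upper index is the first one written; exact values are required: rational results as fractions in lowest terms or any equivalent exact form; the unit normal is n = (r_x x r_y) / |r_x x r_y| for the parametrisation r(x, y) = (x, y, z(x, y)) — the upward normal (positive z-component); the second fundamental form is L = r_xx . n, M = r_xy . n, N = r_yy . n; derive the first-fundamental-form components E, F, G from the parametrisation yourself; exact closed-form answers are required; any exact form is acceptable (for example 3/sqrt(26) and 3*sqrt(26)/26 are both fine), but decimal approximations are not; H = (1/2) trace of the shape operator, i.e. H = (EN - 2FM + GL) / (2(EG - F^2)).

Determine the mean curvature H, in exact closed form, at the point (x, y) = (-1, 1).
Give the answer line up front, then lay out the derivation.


Answer: H = 25*sqrt(3)/243

z_x = 1, z_y = -5, z_xx = 1, z_xy = 4, z_yy = -8
E = 2, F = -5, G = 26; answer radicand W^2 = 27
unnormalised second-form numerators: l = 1, m = 4, n = -8; L = l/sqrt(27), and similarly M = m/sqrt(W^2), N = n/sqrt(W^2)
H = (E*n - 2*F*m + G*l) / (2*(EG - F^2)*sqrt(W^2)); E*n - 2*F*m + G*l = 50, EG - F^2 = 27, so H = (25/27)/sqrt(27)


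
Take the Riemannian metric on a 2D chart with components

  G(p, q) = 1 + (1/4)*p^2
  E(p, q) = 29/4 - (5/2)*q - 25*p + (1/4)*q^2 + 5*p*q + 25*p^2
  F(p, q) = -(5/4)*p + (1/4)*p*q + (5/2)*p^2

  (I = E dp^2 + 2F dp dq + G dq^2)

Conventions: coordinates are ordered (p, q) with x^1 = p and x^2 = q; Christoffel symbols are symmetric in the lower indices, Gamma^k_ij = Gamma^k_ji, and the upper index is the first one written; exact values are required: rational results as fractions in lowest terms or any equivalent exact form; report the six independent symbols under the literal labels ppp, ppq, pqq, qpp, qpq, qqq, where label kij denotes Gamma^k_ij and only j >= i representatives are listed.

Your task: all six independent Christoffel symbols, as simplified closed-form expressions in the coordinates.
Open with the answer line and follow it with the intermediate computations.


Answer: Gamma_ppp = (100*p + 10*q - 50)/(101*p^2 + 20*p*q - 100*p + q^2 - 10*q + 29), Gamma_ppq = (10*p + q - 5)/(101*p^2 + 20*p*q - 100*p + q^2 - 10*q + 29), Gamma_pqq = 0, Gamma_qpp = 10*p/(101*p^2 + 20*p*q - 100*p + q^2 - 10*q + 29), Gamma_qpq = p/(101*p^2 + 20*p*q - 100*p + q^2 - 10*q + 29), Gamma_qqq = 0

E = 29/4 - (5/2)*q - 25*p + (1/4)*q^2 + 5*p*q + 25*p^2; F = -(5/4)*p + (1/4)*p*q + (5/2)*p^2; G = 1 + (1/4)*p^2
Gamma^k_ij = (1/2) g^{kl} (d_i g_jl + d_j g_il - d_l g_ij), with g^inv = (1/(EG-F^2)) [[G, -F], [-F, E]]
first partials: E_p = -25 + 5*q + 50*p, E_q = -5/2 + (1/2)*q + 5*p, F_p = -5/4 + (1/4)*q + 5*p, F_q = (1/4)*p, G_p = (1/2)*p, G_q = 0
D = EG - F^2 = 29/4 - (5/2)*q - 25*p + (1/4)*q^2 + 5*p*q + (101/4)*p^2
expanded: Gamma^p_pp = (G E_p - 2F F_p + F E_q)/(2D), Gamma^p_pq = (G E_q - F G_p)/(2D), Gamma^p_qq = (2G F_q - G G_p - F G_q)/(2D), Gamma^q_pp = (2E F_p - E E_q - F E_p)/(2D), Gamma^q_pq = (E G_p - F E_q)/(2D), Gamma^q_qq = (E G_q - 2F F_q + F G_p)/(2D); substitute and cancel common factors


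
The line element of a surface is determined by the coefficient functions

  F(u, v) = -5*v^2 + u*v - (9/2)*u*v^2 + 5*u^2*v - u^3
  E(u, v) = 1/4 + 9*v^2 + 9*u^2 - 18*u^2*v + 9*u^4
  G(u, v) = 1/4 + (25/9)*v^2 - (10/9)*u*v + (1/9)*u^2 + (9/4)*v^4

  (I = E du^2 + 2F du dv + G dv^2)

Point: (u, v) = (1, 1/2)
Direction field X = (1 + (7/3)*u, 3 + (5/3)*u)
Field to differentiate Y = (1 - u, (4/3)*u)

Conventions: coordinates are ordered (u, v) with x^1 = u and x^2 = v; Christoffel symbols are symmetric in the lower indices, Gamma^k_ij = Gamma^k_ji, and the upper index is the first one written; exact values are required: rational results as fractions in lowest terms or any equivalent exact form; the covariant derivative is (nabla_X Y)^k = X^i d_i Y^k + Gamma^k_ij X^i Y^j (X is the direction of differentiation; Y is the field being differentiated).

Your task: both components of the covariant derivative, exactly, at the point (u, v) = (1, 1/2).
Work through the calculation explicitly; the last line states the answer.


E = 23/2, F = -3/8, G = 41/64 at the point
E_u = 36, E_v = -9, F_u = 11/8, F_v = -7/2, G_u = -1/3, G_v = 67/24
EG - F^2 = 925/128;  g^inv = (128/925) * [[41/64, 3/8], [3/8, 23/2]]
first-kind symbols [ij,l] = (1/2)(d_i g_jl + d_j g_il - d_l g_ij): [uu,u] = E_u/2 = 18, [uu,v] = F_u - E_v/2 = 47/8, [uv,u] = E_v/2 = -9/2, [uv,v] = G_u/2 = -1/6, [vv,u] = F_v - G_u/2 = -10/3, [vv,v] = G_v/2 = 67/48
Gamma^u_ij = (G*[ij,u] - F*[ij,v])/(EG - F^2), Gamma^v_ij = (E*[ij,v] - F*[ij,u])/(EG - F^2)
Gamma_uuu = 1758/925, Gamma_uuv = -377/925, Gamma_uvv = -619/2775, Gamma_vuu = 9512/925, Gamma_vuv = -1384/2775, Gamma_vvv = 5684/2775
X = (10/3, 14/3), Y = (0, 4/3) at the point

Answer: (nabla_X Y)^u = -163154/24975, (nabla_X Y)^v = 124648/8325


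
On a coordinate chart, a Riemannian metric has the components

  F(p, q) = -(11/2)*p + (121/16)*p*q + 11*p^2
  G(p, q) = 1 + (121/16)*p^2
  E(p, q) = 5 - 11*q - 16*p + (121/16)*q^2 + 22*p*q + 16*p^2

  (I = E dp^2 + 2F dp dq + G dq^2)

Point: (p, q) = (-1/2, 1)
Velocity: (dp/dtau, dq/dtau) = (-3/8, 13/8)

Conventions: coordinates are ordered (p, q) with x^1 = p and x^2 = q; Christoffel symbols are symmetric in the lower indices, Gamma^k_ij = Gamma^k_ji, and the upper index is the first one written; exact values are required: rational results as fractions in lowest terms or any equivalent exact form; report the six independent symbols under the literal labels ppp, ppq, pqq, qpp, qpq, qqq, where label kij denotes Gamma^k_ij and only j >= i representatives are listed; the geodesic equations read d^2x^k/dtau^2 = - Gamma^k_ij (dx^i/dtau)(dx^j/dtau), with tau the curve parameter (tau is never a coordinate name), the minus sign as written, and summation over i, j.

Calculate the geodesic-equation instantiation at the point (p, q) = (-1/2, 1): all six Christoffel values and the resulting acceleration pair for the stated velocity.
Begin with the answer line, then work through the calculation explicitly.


Answer: Gamma_ppp = -64/57, Gamma_ppq = -44/57, Gamma_pqq = 0, Gamma_qpp = -352/285, Gamma_qpq = -242/285, Gamma_qqq = 0; accelerations (d^2p/dtau^2, d^2q/dtau^2) = (-119/152, -1309/1520)

E = 41/16, F = 55/32, G = 185/64 at the point
E_p = -10, E_q = -55/8, F_p = -143/16, F_q = -121/32, G_p = -121/16, G_q = 0
EG - F^2 = 285/64;  g^inv = (64/285) * [[185/64, -55/32], [-55/32, 41/16]]
first-kind symbols [ij,l] = (1/2)(d_i g_jl + d_j g_il - d_l g_ij): [pp,p] = E_p/2 = -5, [pp,q] = F_p - E_q/2 = -11/2, [pq,p] = E_q/2 = -55/16, [pq,q] = G_p/2 = -121/32, [qq,p] = F_q - G_p/2 = 0, [qq,q] = G_q/2 = 0
Gamma^p_ij = (G*[ij,p] - F*[ij,q])/(EG - F^2), Gamma^q_ij = (E*[ij,q] - F*[ij,p])/(EG - F^2)
Gamma_ppp = -64/57, Gamma_ppq = -44/57, Gamma_pqq = 0, Gamma_qpp = -352/285, Gamma_qpq = -242/285, Gamma_qqq = 0
d^2p/dtau^2 = -(Gamma_ppp*(-3/8)^2 + 2*Gamma_ppq*(-3/8)*(13/8) + Gamma_pqq*(13/8)^2) = -119/152
d^2q/dtau^2 = -(Gamma_qpp*(-3/8)^2 + 2*Gamma_qpq*(-3/8)*(13/8) + Gamma_qqq*(13/8)^2) = -1309/1520


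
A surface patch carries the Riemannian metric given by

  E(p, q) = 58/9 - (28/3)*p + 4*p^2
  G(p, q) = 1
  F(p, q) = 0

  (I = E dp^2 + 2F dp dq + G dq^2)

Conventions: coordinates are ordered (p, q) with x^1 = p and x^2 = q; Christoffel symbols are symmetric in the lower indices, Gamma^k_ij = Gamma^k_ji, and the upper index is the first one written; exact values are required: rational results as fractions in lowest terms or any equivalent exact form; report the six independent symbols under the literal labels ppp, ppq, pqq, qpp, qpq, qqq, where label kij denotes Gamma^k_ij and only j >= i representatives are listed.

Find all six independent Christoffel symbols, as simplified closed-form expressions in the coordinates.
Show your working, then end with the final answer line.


E = 58/9 - (28/3)*p + 4*p^2; F = 0; G = 1
Gamma^k_ij = (1/2) g^{kl} (d_i g_jl + d_j g_il - d_l g_ij), with g^inv = (1/(EG-F^2)) [[G, -F], [-F, E]]
first partials: E_p = -28/3 + 8*p, E_q = 0, F_p = 0, F_q = 0, G_p = 0, G_q = 0
D = EG - F^2 = 58/9 - (28/3)*p + 4*p^2
expanded: Gamma^p_pp = (G E_p - 2F F_p + F E_q)/(2D), Gamma^p_pq = (G E_q - F G_p)/(2D), Gamma^p_qq = (2G F_q - G G_p - F G_q)/(2D), Gamma^q_pp = (2E F_p - E E_q - F E_p)/(2D), Gamma^q_pq = (E G_p - F E_q)/(2D), Gamma^q_qq = (E G_q - 2F F_q + F G_p)/(2D); substitute and cancel common factors

Answer: Gamma_ppp = (18*p - 21)/(18*p^2 - 42*p + 29), Gamma_ppq = 0, Gamma_pqq = 0, Gamma_qpp = 0, Gamma_qpq = 0, Gamma_qqq = 0


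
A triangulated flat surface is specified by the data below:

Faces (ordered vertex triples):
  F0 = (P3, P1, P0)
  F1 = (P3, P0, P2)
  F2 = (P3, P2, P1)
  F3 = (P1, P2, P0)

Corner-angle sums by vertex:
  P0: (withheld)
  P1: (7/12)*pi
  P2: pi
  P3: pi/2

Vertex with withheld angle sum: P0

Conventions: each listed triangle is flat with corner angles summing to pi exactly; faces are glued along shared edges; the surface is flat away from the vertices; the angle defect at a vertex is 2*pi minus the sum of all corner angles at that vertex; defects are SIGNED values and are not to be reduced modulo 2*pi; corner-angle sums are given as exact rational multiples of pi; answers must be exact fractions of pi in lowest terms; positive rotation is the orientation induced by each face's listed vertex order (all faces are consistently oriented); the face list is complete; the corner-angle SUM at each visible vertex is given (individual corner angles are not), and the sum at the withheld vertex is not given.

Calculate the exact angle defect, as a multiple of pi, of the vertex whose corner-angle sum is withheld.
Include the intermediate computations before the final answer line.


V = 4, E = 6, F = 4; chi = V - E + F = 2
Gauss-Bonnet: total defect = 2*pi*chi = 4*pi; visible defects sum to (47/12)*pi

Answer: defect(P0) = pi/12


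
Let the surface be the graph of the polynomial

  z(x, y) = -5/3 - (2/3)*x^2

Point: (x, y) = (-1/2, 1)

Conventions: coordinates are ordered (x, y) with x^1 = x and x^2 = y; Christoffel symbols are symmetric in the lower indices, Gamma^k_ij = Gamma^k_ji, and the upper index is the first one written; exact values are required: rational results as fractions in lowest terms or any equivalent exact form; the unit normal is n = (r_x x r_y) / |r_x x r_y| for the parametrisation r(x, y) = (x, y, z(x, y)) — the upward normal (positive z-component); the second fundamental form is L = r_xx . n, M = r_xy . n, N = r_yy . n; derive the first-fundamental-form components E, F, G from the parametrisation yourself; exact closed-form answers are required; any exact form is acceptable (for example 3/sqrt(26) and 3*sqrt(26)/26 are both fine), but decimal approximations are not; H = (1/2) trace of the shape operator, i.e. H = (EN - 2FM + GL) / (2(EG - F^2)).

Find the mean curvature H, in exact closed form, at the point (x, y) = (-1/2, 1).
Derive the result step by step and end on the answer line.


z_x = 2/3, z_y = 0, z_xx = -4/3, z_xy = 0, z_yy = 0
E = 13/9, F = 0, G = 1; answer radicand W^2 = 13/9
unnormalised second-form numerators: l = -4/3, m = 0, n = 0; L = l/sqrt(13/9), and similarly M = m/sqrt(W^2), N = n/sqrt(W^2)
H = (E*n - 2*F*m + G*l) / (2*(EG - F^2)*sqrt(W^2)); E*n - 2*F*m + G*l = -4/3, EG - F^2 = 13/9, so H = (-6/13)/sqrt(13/9)

Answer: H = -18*sqrt(13)/169


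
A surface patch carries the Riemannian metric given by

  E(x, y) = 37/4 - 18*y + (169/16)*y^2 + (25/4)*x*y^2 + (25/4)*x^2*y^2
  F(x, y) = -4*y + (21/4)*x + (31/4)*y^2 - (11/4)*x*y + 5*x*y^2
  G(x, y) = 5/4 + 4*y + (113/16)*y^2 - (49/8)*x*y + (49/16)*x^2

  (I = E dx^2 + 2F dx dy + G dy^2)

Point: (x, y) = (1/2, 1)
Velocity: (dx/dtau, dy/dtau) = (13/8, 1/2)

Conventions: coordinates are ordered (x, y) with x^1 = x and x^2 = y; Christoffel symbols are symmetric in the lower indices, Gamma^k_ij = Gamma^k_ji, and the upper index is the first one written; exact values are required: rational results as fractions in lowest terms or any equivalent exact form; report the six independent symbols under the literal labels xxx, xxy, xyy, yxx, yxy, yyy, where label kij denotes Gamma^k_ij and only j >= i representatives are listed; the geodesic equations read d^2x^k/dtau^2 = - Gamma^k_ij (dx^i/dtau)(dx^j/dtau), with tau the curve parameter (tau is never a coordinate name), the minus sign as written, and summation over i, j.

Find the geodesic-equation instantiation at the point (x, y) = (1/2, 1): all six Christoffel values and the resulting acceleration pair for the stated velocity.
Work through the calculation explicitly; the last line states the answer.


E = 13/2, F = 15/2, G = 641/64 at the point
E_x = 25/2, E_y = 25/2, F_x = 15/2, F_y = 121/8, G_x = -49/16, G_y = 241/16
EG - F^2 = 1133/128;  g^inv = (128/1133) * [[641/64, -15/2], [-15/2, 13/2]]
first-kind symbols [ij,l] = (1/2)(d_i g_jl + d_j g_il - d_l g_ij): [xx,x] = E_x/2 = 25/4, [xx,y] = F_x - E_y/2 = 5/4, [xy,x] = E_y/2 = 25/4, [xy,y] = G_x/2 = -49/32, [yy,x] = F_y - G_x/2 = 533/32, [yy,y] = G_y/2 = 241/32
Gamma^x_ij = (G*[ij,x] - F*[ij,y])/(EG - F^2), Gamma^y_ij = (E*[ij,y] - F*[ij,x])/(EG - F^2)
Gamma_xxx = 13625/2266, Gamma_xxy = 18965/2266, Gamma_xyy = 20543/1648, Gamma_yxx = -4960/1133, Gamma_yxy = -7274/1133, Gamma_yyy = -884/103
d^2x/dtau^2 = -(Gamma_xxx*(13/8)^2 + 2*Gamma_xxy*(13/8)*(1/2) + Gamma_xyy*(1/2)^2) = -429721/13184
d^2y/dtau^2 = -(Gamma_yxx*(13/8)^2 + 2*Gamma_yxy*(13/8)*(1/2) + Gamma_yyy*(1/2)^2) = 9945/412

Answer: Gamma_xxx = 13625/2266, Gamma_xxy = 18965/2266, Gamma_xyy = 20543/1648, Gamma_yxx = -4960/1133, Gamma_yxy = -7274/1133, Gamma_yyy = -884/103; accelerations (d^2x/dtau^2, d^2y/dtau^2) = (-429721/13184, 9945/412)


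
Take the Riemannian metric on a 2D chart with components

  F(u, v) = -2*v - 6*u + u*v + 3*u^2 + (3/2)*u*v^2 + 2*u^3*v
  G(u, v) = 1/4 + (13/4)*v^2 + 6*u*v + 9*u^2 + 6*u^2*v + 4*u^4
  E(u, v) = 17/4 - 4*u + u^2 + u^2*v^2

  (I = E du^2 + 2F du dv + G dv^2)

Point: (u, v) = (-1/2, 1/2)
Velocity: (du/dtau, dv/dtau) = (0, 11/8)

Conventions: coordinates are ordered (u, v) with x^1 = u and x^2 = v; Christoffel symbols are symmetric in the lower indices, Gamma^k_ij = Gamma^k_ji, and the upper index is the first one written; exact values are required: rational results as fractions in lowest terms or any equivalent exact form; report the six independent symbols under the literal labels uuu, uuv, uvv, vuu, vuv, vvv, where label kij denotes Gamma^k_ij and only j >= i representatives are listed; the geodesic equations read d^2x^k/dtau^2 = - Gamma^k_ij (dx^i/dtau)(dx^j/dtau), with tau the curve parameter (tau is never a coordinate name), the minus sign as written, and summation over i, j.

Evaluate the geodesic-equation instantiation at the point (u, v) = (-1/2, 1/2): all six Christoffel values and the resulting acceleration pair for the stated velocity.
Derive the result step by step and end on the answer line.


E = 105/16, F = 35/16, G = 45/16 at the point
E_u = -21/4, E_v = 1/4, F_u = -59/8, F_v = -7/2, G_u = -11, G_v = 7/4
EG - F^2 = 875/64;  g^inv = (64/875) * [[45/16, -35/16], [-35/16, 105/16]]
first-kind symbols [ij,l] = (1/2)(d_i g_jl + d_j g_il - d_l g_ij): [uu,u] = E_u/2 = -21/8, [uu,v] = F_u - E_v/2 = -15/2, [uv,u] = E_v/2 = 1/8, [uv,v] = G_u/2 = -11/2, [vv,u] = F_v - G_u/2 = 2, [vv,v] = G_v/2 = 7/8
Gamma^u_ij = (G*[ij,u] - F*[ij,v])/(EG - F^2), Gamma^v_ij = (E*[ij,v] - F*[ij,u])/(EG - F^2)
Gamma_uuu = 33/50, Gamma_uuv = 317/350, Gamma_uvv = 19/70, Gamma_vuu = -159/50, Gamma_vuv = -133/50, Gamma_vvv = 1/10
d^2u/dtau^2 = -(Gamma_uuu*(0)^2 + 2*Gamma_uuv*(0)*(11/8) + Gamma_uvv*(11/8)^2) = -2299/4480
d^2v/dtau^2 = -(Gamma_vuu*(0)^2 + 2*Gamma_vuv*(0)*(11/8) + Gamma_vvv*(11/8)^2) = -121/640

Answer: Gamma_uuu = 33/50, Gamma_uuv = 317/350, Gamma_uvv = 19/70, Gamma_vuu = -159/50, Gamma_vuv = -133/50, Gamma_vvv = 1/10; accelerations (d^2u/dtau^2, d^2v/dtau^2) = (-2299/4480, -121/640)


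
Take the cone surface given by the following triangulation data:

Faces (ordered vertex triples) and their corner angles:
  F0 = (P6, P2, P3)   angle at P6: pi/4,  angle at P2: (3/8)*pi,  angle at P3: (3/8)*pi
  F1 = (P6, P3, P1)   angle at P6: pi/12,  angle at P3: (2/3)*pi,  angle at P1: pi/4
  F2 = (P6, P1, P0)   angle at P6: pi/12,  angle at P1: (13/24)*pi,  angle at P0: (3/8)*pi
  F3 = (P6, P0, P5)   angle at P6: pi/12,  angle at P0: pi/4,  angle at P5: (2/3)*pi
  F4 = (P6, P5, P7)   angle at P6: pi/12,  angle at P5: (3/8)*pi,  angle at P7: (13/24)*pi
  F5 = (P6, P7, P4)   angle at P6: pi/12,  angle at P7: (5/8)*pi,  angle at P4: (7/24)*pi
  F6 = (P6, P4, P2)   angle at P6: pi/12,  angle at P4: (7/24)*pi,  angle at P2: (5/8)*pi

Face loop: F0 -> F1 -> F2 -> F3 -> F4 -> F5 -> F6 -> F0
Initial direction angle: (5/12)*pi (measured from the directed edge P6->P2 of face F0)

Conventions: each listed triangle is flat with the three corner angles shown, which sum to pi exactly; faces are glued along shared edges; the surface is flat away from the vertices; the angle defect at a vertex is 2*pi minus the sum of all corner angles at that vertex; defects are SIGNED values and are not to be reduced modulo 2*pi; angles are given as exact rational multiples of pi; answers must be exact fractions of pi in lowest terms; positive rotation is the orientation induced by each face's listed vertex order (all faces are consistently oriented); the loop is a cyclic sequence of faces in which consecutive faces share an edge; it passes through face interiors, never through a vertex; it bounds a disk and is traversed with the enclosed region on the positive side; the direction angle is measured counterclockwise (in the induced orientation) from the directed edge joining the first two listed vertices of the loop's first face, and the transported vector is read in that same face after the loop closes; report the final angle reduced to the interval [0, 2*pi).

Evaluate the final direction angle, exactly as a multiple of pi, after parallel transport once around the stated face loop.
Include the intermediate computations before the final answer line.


enclosed vertex P6: corner angles sum to (3/4)*pi, defect = 2*pi - (3/4)*pi = (5/4)*pi
the rotation equals the total enclosed defect, so the final angle is initial + defects (mod 2*pi)
final angle = (5/12)*pi + (5/4)*pi = (5/3)*pi (mod 2*pi)

Answer: final direction angle = (5/3)*pi


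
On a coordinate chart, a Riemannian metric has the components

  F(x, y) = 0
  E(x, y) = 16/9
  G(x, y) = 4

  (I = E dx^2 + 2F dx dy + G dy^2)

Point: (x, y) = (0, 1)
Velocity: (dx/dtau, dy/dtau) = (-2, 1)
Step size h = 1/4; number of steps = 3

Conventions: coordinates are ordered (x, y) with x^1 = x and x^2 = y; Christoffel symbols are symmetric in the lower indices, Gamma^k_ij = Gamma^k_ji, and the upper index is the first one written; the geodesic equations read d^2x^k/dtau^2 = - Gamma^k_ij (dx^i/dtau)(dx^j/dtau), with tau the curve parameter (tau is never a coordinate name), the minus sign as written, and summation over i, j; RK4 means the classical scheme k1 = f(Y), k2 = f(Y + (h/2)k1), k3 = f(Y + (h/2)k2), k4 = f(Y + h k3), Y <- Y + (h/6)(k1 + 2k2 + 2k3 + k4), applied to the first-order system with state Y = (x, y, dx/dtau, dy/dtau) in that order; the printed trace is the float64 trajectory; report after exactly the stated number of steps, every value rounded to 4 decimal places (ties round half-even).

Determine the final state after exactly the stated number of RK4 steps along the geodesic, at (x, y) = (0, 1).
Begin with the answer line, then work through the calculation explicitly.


Answer: x = -1.5000, y = 1.7500, dx/dtau = -2.0000, dy/dtau = 1.0000

f(Y) = (dx/dtau, dy/dtau, -Gamma^x_ij Y'^i Y'^j, -Gamma^y_ij Y'^i Y'^j) with the Gammas evaluated at the stage position; h = 0.250000; intermediate values shown to 6 dp
step 0: x = 0.0000, y = 1.0000, dx/dtau = -2.0000, dy/dtau = 1.0000
step 1:
  k1: at (x, y) = (0.000000, 1.000000), (dx/dtau, dy/dtau) = (-2.000000, 1.000000); Gamma_xxx = 0.000000, Gamma_xxy = 0.000000, Gamma_xyy = 0.000000, Gamma_yxx = 0.000000, Gamma_yxy = 0.000000, Gamma_yyy = 0.000000; k1 = (-2.000000, 1.000000, 0.000000, 0.000000)
  k2: at (x, y) = (-0.250000, 1.125000), (dx/dtau, dy/dtau) = (-2.000000, 1.000000); Gamma_xxx = 0.000000, Gamma_xxy = 0.000000, Gamma_xyy = 0.000000, Gamma_yxx = 0.000000, Gamma_yxy = 0.000000, Gamma_yyy = 0.000000; k2 = (-2.000000, 1.000000, 0.000000, 0.000000)
  k3: at (x, y) = (-0.250000, 1.125000), (dx/dtau, dy/dtau) = (-2.000000, 1.000000); Gamma_xxx = 0.000000, Gamma_xxy = 0.000000, Gamma_xyy = 0.000000, Gamma_yxx = 0.000000, Gamma_yxy = 0.000000, Gamma_yyy = 0.000000; k3 = (-2.000000, 1.000000, 0.000000, 0.000000)
  k4: at (x, y) = (-0.500000, 1.250000), (dx/dtau, dy/dtau) = (-2.000000, 1.000000); Gamma_xxx = 0.000000, Gamma_xxy = 0.000000, Gamma_xyy = 0.000000, Gamma_yxx = 0.000000, Gamma_yxy = 0.000000, Gamma_yyy = 0.000000; k4 = (-2.000000, 1.000000, 0.000000, 0.000000)
  Y <- Y + (h/6)(k1 + 2k2 + 2k3 + k4): x = -0.5000, y = 1.2500, dx/dtau = -2.0000, dy/dtau = 1.0000
step 2:
  k1: at (x, y) = (-0.500000, 1.250000), (dx/dtau, dy/dtau) = (-2.000000, 1.000000); Gamma_xxx = 0.000000, Gamma_xxy = 0.000000, Gamma_xyy = 0.000000, Gamma_yxx = 0.000000, Gamma_yxy = 0.000000, Gamma_yyy = 0.000000; k1 = (-2.000000, 1.000000, 0.000000, 0.000000)
  k2: at (x, y) = (-0.750000, 1.375000), (dx/dtau, dy/dtau) = (-2.000000, 1.000000); Gamma_xxx = 0.000000, Gamma_xxy = 0.000000, Gamma_xyy = 0.000000, Gamma_yxx = 0.000000, Gamma_yxy = 0.000000, Gamma_yyy = 0.000000; k2 = (-2.000000, 1.000000, 0.000000, 0.000000)
  k3: at (x, y) = (-0.750000, 1.375000), (dx/dtau, dy/dtau) = (-2.000000, 1.000000); Gamma_xxx = 0.000000, Gamma_xxy = 0.000000, Gamma_xyy = 0.000000, Gamma_yxx = 0.000000, Gamma_yxy = 0.000000, Gamma_yyy = 0.000000; k3 = (-2.000000, 1.000000, 0.000000, 0.000000)
  k4: at (x, y) = (-1.000000, 1.500000), (dx/dtau, dy/dtau) = (-2.000000, 1.000000); Gamma_xxx = 0.000000, Gamma_xxy = 0.000000, Gamma_xyy = 0.000000, Gamma_yxx = 0.000000, Gamma_yxy = 0.000000, Gamma_yyy = 0.000000; k4 = (-2.000000, 1.000000, 0.000000, 0.000000)
  Y <- Y + (h/6)(k1 + 2k2 + 2k3 + k4): x = -1.0000, y = 1.5000, dx/dtau = -2.0000, dy/dtau = 1.0000
step 3:
  k1: at (x, y) = (-1.000000, 1.500000), (dx/dtau, dy/dtau) = (-2.000000, 1.000000); Gamma_xxx = 0.000000, Gamma_xxy = 0.000000, Gamma_xyy = 0.000000, Gamma_yxx = 0.000000, Gamma_yxy = 0.000000, Gamma_yyy = 0.000000; k1 = (-2.000000, 1.000000, 0.000000, 0.000000)
  k2: at (x, y) = (-1.250000, 1.625000), (dx/dtau, dy/dtau) = (-2.000000, 1.000000); Gamma_xxx = 0.000000, Gamma_xxy = 0.000000, Gamma_xyy = 0.000000, Gamma_yxx = 0.000000, Gamma_yxy = 0.000000, Gamma_yyy = 0.000000; k2 = (-2.000000, 1.000000, 0.000000, 0.000000)
  k3: at (x, y) = (-1.250000, 1.625000), (dx/dtau, dy/dtau) = (-2.000000, 1.000000); Gamma_xxx = 0.000000, Gamma_xxy = 0.000000, Gamma_xyy = 0.000000, Gamma_yxx = 0.000000, Gamma_yxy = 0.000000, Gamma_yyy = 0.000000; k3 = (-2.000000, 1.000000, 0.000000, 0.000000)
  k4: at (x, y) = (-1.500000, 1.750000), (dx/dtau, dy/dtau) = (-2.000000, 1.000000); Gamma_xxx = 0.000000, Gamma_xxy = 0.000000, Gamma_xyy = 0.000000, Gamma_yxx = 0.000000, Gamma_yxy = 0.000000, Gamma_yyy = 0.000000; k4 = (-2.000000, 1.000000, 0.000000, 0.000000)
  Y <- Y + (h/6)(k1 + 2k2 + 2k3 + k4): x = -1.5000, y = 1.7500, dx/dtau = -2.0000, dy/dtau = 1.0000


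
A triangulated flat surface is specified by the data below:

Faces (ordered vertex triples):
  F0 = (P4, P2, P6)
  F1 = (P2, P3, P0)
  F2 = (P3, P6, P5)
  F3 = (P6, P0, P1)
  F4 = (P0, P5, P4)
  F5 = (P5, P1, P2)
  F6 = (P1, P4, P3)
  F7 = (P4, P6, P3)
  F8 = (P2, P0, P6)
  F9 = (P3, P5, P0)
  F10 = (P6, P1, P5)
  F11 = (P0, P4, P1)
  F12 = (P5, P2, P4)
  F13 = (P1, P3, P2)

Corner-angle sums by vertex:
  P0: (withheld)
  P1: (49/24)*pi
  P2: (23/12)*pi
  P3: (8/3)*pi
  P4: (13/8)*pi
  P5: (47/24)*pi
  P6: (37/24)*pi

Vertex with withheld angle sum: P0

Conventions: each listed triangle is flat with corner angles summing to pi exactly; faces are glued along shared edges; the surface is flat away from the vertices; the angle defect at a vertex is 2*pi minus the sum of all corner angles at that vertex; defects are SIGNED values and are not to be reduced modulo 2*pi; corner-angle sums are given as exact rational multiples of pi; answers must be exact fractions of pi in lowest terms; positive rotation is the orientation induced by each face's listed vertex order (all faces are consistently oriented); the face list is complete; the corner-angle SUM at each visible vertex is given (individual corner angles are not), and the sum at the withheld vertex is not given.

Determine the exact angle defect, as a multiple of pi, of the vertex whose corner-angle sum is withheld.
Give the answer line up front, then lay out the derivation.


Answer: defect(P0) = -pi/4

V = 7, E = 21, F = 14; chi = V - E + F = 0
Gauss-Bonnet: total defect = 2*pi*chi = 0; visible defects sum to pi/4


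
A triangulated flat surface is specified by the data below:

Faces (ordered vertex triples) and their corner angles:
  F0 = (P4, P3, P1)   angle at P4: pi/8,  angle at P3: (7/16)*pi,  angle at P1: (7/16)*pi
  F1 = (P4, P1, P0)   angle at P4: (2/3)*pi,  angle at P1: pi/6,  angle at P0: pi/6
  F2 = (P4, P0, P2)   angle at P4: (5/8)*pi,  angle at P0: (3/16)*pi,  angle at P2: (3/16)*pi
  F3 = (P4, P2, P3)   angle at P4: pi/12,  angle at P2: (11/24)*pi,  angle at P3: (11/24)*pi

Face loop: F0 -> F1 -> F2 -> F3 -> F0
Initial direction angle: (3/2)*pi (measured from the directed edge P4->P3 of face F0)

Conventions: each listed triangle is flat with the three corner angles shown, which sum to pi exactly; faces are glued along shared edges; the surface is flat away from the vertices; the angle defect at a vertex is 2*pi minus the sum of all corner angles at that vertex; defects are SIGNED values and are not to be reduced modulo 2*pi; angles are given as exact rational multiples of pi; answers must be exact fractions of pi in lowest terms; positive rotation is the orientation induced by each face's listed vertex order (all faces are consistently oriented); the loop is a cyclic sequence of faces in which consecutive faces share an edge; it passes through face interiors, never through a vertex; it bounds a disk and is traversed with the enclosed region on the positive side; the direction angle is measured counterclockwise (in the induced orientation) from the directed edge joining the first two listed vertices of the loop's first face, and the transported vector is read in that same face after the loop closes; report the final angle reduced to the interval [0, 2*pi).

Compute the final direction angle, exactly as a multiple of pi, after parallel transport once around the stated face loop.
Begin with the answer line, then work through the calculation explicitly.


Answer: final direction angle = 0

enclosed vertex P4: corner angles sum to (3/2)*pi, defect = 2*pi - (3/2)*pi = pi/2
adding the enclosed defects to the starting angle (mod 2*pi, induced orientation) gives the holonomy
final angle = (3/2)*pi + pi/2 = 0 (mod 2*pi)


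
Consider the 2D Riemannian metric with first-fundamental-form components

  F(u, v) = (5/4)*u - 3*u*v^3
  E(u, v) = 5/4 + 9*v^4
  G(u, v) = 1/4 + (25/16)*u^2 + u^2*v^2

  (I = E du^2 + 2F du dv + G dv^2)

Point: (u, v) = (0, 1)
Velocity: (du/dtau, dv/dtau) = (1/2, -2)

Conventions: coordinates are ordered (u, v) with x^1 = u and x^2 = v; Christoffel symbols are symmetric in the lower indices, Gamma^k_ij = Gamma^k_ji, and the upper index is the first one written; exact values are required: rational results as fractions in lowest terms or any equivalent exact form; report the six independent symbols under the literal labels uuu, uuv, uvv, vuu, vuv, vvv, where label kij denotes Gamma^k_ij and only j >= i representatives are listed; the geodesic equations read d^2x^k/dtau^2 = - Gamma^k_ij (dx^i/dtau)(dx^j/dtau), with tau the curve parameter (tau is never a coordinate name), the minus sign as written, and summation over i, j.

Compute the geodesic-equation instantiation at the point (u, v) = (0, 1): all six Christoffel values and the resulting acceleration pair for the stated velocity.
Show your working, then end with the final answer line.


E = 41/4, F = 0, G = 1/4 at the point
E_u = 0, E_v = 36, F_u = -7/4, F_v = 0, G_u = 0, G_v = 0
EG - F^2 = 41/16;  g^inv = (16/41) * [[1/4, 0], [0, 41/4]]
first-kind symbols [ij,l] = (1/2)(d_i g_jl + d_j g_il - d_l g_ij): [uu,u] = E_u/2 = 0, [uu,v] = F_u - E_v/2 = -79/4, [uv,u] = E_v/2 = 18, [uv,v] = G_u/2 = 0, [vv,u] = F_v - G_u/2 = 0, [vv,v] = G_v/2 = 0
Gamma^u_ij = (G*[ij,u] - F*[ij,v])/(EG - F^2), Gamma^v_ij = (E*[ij,v] - F*[ij,u])/(EG - F^2)
Gamma_uuu = 0, Gamma_uuv = 72/41, Gamma_uvv = 0, Gamma_vuu = -79, Gamma_vuv = 0, Gamma_vvv = 0
d^2u/dtau^2 = -(Gamma_uuu*(1/2)^2 + 2*Gamma_uuv*(1/2)*(-2) + Gamma_uvv*(-2)^2) = 144/41
d^2v/dtau^2 = -(Gamma_vuu*(1/2)^2 + 2*Gamma_vuv*(1/2)*(-2) + Gamma_vvv*(-2)^2) = 79/4

Answer: Gamma_uuu = 0, Gamma_uuv = 72/41, Gamma_uvv = 0, Gamma_vuu = -79, Gamma_vuv = 0, Gamma_vvv = 0; accelerations (d^2u/dtau^2, d^2v/dtau^2) = (144/41, 79/4)


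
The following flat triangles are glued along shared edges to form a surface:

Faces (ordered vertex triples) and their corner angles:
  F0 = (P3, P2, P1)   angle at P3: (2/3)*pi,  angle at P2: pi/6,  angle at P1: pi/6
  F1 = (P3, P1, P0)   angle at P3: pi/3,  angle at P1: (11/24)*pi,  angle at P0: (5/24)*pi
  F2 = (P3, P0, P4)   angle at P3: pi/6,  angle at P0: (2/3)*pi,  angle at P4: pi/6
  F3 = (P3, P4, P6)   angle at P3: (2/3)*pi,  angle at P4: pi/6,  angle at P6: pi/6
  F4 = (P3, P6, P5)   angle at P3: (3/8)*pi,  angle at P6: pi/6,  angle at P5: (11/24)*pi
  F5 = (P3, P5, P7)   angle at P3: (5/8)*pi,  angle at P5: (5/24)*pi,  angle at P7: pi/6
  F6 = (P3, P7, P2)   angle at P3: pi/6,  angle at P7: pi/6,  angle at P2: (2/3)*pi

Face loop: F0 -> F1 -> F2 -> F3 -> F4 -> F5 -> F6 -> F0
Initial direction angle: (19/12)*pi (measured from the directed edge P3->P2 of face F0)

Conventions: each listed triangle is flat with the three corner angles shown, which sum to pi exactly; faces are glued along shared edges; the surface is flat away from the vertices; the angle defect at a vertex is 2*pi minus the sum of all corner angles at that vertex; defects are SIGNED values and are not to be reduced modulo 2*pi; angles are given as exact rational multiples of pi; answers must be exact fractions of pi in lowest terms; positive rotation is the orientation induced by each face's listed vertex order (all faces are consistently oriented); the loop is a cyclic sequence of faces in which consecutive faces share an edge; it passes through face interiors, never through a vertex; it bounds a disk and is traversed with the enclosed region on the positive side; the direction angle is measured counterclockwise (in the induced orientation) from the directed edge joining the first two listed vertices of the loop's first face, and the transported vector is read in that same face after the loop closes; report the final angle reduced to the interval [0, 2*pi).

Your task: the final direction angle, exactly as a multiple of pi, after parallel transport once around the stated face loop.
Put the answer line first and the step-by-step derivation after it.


Answer: final direction angle = (7/12)*pi

enclosed vertex P3: corner angles sum to 3*pi, defect = 2*pi - 3*pi = -pi
transport around the loop rotates by the sum of enclosed defects; add to the initial angle mod 2*pi
final angle = (19/12)*pi - pi = (7/12)*pi (mod 2*pi)


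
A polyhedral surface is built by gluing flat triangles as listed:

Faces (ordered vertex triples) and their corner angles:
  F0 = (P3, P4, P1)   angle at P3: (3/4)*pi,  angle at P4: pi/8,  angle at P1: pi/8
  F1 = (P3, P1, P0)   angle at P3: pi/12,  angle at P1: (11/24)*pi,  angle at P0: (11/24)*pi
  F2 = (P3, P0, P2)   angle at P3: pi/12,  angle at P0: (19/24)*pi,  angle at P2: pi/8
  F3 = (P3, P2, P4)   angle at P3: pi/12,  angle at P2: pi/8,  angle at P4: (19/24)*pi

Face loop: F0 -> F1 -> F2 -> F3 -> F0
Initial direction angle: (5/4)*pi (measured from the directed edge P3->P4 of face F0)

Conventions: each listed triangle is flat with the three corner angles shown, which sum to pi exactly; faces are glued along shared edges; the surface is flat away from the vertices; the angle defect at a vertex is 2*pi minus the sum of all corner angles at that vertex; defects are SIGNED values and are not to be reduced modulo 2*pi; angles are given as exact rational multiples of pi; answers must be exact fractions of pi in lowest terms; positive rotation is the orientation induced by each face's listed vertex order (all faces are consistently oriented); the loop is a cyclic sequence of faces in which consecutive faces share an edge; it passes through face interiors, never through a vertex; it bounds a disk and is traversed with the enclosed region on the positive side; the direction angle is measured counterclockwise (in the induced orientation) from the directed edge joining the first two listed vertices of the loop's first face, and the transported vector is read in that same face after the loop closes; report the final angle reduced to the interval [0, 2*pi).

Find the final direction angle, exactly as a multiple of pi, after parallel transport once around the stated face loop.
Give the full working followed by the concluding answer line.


enclosed vertex P3: corner angles sum to pi, defect = 2*pi - pi = pi
transport around the loop rotates by the sum of enclosed defects; add to the initial angle mod 2*pi
final angle = (5/4)*pi + pi = pi/4 (mod 2*pi)

Answer: final direction angle = pi/4


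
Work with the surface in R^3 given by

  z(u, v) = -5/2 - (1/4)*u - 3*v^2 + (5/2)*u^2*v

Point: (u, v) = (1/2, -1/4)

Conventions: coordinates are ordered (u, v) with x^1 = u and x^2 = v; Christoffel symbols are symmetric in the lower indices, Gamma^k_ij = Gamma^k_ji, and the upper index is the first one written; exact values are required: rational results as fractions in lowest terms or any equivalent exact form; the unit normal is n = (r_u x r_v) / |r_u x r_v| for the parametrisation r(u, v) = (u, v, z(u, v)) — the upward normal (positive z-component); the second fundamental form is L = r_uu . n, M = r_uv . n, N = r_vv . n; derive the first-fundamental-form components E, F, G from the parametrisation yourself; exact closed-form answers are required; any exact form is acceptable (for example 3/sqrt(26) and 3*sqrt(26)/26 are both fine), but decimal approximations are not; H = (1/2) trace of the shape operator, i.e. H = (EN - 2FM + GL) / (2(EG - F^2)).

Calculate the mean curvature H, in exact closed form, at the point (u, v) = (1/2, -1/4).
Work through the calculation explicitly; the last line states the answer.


z_u = -7/8, z_v = 17/8, z_uu = -5/4, z_uv = 5/2, z_vv = -6
E = 113/64, F = -119/64, G = 353/64; answer radicand W^2 = 201/32
unnormalised second-form numerators: l = -5/4, m = 5/2, n = -6; L = l/sqrt(201/32), and similarly M = m/sqrt(W^2), N = n/sqrt(W^2)
H = (E*n - 2*F*m + G*l) / (2*(EG - F^2)*sqrt(W^2)); E*n - 2*F*m + G*l = -2097/256, EG - F^2 = 201/32, so H = (-699/1072)/sqrt(201/32)

Answer: H = -233*sqrt(402)/17956
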